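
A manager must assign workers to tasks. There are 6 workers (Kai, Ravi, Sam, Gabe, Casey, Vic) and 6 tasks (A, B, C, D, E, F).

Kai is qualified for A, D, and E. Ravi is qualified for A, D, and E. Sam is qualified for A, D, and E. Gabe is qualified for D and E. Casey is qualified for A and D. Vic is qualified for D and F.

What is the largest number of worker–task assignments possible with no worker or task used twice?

For example, pair Kai→A, Ravi→D, Sam→E, Vic→F.
The set {Kai, Ravi, Sam, Gabe, Casey} has only 3 neighbours ({A, D, E}), so by Hall's theorem at most 4 of the 6 workers can be matched.

4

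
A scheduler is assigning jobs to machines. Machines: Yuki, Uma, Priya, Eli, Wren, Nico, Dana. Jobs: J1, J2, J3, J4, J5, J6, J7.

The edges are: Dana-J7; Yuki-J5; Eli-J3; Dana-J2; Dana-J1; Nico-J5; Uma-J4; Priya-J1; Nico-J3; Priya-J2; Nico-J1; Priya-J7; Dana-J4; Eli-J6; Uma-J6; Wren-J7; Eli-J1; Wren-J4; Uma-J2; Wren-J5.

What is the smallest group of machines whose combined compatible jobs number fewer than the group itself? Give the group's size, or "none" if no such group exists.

A matching saturating every machine exists, for instance Yuki→J5, Uma→J2, Priya→J1, Eli→J6, Wren→J4, Nico→J3, Dana→J7.
By Hall's marriage theorem, this means |N(S)| ≥ |S| for every subset S, so no violating subset exists.

none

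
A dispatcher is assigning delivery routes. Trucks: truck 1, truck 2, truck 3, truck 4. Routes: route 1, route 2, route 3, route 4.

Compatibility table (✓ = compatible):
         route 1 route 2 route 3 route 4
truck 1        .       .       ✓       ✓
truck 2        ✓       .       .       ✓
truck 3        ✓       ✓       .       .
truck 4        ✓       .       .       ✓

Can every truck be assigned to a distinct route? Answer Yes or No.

Yes

One maximum matching: truck 1-route 3, truck 2-route 1, truck 3-route 2, truck 4-route 4.
Every truck is matched, so this is a perfect matching.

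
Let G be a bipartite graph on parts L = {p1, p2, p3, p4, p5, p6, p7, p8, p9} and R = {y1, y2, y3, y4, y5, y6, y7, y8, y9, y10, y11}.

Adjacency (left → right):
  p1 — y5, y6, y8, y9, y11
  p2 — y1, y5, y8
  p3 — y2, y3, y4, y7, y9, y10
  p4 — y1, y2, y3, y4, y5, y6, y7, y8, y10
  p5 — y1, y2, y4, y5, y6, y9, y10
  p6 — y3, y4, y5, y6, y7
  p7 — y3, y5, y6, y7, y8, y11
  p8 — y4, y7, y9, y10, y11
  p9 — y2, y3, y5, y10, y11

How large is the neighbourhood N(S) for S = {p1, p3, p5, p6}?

The union of neighbours of {p1, p3, p5, p6} is {y1, y2, y3, y4, y5, y6, y7, y8, y9, y10, y11}, which has 11 elements.
Since |N(S)| = 11 ≥ |S| = 4, Hall's condition holds for this subset.

11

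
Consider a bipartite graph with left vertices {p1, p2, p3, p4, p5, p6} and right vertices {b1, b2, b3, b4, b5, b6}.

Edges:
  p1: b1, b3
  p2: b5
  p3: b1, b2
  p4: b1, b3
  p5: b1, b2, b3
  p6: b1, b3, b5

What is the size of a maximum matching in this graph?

For example, pair p1-b1, p2-b5, p3-b2, p4-b3.
The set {p1, p2, p3, p4, p5, p6} has only 4 neighbours ({b1, b2, b3, b5}), so by Hall's theorem at most 4 of the 6 left vertices can be matched.

4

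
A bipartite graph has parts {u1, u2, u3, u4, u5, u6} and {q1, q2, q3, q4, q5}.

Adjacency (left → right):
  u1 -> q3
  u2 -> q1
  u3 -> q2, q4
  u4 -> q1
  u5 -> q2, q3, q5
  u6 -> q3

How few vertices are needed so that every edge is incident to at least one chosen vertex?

4

A maximum matching has 4 edges (e.g. u1–q3, u2–q1, u3–q4, u5–q2).
By König's theorem the minimum vertex cover has the same size. One such cover is {u3, u5, q1, q3}.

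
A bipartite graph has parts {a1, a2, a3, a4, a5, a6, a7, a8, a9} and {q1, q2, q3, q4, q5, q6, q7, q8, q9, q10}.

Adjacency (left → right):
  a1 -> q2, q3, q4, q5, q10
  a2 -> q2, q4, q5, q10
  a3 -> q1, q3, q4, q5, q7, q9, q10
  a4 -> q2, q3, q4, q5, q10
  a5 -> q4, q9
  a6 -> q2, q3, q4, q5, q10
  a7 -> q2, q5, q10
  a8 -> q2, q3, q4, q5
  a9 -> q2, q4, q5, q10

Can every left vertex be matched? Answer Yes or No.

The set {a1, a2, a4, a6, a7, a8, a9} has only 5 neighbours ({q10, q2, q3, q4, q5}), so by Hall's theorem at most 7 of the 9 left vertices can be matched.
Hence no matching covers every left vertex.

No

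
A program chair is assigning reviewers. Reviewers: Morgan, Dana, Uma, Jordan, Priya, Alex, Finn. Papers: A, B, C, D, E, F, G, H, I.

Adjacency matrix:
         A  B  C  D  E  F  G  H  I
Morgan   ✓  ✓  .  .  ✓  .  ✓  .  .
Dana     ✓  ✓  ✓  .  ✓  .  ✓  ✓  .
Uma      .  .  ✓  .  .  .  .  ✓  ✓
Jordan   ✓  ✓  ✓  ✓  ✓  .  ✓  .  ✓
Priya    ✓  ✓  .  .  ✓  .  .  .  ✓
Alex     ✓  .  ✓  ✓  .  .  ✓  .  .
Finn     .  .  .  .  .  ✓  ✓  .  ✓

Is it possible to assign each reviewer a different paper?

A valid assignment of size 7: Morgan→B, Dana→E, Uma→C, Jordan→A, Priya→I, Alex→G, Finn→F.
Every reviewer is matched, so this matching saturates all of them.

Yes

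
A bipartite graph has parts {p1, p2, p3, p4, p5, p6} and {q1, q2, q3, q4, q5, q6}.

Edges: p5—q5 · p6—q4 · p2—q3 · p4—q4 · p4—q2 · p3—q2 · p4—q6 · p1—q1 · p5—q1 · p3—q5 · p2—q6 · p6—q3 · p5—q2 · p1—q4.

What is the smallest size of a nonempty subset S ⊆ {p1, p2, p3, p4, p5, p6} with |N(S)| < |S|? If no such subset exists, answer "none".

A matching saturating every left vertex exists, for instance p1→q1, p2→q3, p3→q5, p4→q6, p5→q2, p6→q4.
By Hall's marriage theorem, this means |N(S)| ≥ |S| for every subset S, so no violating subset exists.

none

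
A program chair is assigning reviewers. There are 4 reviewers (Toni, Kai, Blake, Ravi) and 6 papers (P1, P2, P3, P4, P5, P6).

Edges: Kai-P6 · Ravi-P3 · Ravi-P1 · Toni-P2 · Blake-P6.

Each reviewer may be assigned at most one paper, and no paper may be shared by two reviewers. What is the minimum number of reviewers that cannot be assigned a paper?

1

One maximum matching: Toni–P2, Kai–P6, Ravi–P1.
The set {Kai, Blake} has only 1 neighbour ({P6}), so by Hall's theorem at most 3 of the 4 reviewers can be matched.
That matches 3 of the 4, leaving 1 unmatched; no matching can do better.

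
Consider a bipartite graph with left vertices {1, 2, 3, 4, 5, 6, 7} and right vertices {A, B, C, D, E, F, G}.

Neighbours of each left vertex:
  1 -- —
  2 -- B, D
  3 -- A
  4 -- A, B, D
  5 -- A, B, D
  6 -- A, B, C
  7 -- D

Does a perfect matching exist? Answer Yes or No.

No

The set {1, 2, 3, 4, 5, 7} has only 3 neighbours ({A, B, D}), so by Hall's theorem at most 4 of the 7 left vertices can be matched.
Hence no matching covers every left vertex.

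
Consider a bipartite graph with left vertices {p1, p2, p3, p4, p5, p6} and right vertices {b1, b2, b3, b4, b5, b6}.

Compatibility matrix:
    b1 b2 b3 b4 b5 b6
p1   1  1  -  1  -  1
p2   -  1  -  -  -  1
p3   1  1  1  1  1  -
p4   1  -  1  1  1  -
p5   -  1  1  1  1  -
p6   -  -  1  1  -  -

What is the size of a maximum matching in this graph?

6

For example, pair p1-b6, p2-b2, p3-b1, p4-b5, p5-b4, p6-b3.
This saturates every left vertex, so 6 is the maximum.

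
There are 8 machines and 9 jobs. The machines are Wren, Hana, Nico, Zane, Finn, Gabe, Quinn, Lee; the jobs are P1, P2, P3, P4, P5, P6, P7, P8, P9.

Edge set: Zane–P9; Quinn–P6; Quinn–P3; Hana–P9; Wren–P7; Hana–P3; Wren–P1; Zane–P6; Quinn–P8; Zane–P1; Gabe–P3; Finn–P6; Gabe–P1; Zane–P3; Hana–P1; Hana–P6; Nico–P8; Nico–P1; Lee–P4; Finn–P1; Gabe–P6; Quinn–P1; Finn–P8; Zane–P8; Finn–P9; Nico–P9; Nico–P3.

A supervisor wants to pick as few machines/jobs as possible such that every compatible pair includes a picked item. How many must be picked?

7

{Wren, Lee, P1, P3, P6, P8, P9} is a vertex cover of size 7: every edge has an endpoint in this set.
No smaller cover exists because Wren–P7, Hana–P6, Nico–P9, Zane–P3, Finn–P8, Gabe–P1, Lee–P4 is a matching of size 7, and a cover must include an endpoint of each of these disjoint edges (König's theorem).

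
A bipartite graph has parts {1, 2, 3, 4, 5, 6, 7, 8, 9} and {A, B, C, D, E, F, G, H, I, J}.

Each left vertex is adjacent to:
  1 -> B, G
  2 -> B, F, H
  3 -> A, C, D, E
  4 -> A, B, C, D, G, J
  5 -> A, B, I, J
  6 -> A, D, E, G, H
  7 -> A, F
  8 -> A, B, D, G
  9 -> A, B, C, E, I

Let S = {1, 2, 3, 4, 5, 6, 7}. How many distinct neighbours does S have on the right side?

The union of neighbours of {1, 2, 3, 4, 5, 6, 7} is {A, B, C, D, E, F, G, H, I, J}, which has 10 elements.
Since |N(S)| = 10 ≥ |S| = 7, Hall's condition holds for this subset.

10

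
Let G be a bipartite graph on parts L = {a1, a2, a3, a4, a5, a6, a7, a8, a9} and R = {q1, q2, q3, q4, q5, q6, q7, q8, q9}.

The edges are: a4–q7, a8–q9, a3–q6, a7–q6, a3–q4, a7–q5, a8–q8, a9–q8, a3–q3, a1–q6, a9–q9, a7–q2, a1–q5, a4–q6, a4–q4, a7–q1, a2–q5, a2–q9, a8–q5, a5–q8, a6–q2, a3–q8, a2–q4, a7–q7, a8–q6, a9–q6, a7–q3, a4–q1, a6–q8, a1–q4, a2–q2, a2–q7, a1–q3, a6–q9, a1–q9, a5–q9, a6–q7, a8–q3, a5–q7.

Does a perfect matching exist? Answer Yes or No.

A valid assignment of size 9: a1–q5, a2–q4, a3–q3, a4–q1, a5–q7, a6–q2, a7–q6, a8–q9, a9–q8.
Every left vertex is matched, so this is a perfect matching.

Yes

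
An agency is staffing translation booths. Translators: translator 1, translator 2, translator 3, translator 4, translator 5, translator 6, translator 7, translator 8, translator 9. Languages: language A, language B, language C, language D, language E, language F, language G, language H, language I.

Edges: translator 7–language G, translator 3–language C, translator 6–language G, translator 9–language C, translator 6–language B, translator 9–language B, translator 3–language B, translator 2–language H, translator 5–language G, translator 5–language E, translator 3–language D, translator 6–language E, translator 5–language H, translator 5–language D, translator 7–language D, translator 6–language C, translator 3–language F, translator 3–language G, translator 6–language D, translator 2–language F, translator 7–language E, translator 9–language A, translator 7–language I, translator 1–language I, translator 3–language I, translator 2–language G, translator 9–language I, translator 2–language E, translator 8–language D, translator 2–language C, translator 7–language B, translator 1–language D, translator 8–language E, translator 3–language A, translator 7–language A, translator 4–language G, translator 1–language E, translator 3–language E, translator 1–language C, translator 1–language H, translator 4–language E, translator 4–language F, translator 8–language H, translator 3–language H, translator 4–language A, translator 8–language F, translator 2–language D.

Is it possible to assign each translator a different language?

Yes

One maximum matching: translator 1→language I, translator 2→language E, translator 3→language F, translator 4→language A, translator 5→language G, translator 6→language C, translator 7→language D, translator 8→language H, translator 9→language B.
Every translator is matched, so this is a perfect matching.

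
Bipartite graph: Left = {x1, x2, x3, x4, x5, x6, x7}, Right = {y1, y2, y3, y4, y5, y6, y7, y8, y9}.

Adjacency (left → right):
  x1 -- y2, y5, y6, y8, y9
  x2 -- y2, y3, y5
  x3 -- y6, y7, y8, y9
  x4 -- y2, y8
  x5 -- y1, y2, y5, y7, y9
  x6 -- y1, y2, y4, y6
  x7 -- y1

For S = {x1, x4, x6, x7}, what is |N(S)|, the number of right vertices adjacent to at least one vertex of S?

7

The union of neighbours of {x1, x4, x6, x7} is {y1, y2, y4, y5, y6, y8, y9}, which has 7 elements.
Since |N(S)| = 7 ≥ |S| = 4, Hall's condition holds for this subset.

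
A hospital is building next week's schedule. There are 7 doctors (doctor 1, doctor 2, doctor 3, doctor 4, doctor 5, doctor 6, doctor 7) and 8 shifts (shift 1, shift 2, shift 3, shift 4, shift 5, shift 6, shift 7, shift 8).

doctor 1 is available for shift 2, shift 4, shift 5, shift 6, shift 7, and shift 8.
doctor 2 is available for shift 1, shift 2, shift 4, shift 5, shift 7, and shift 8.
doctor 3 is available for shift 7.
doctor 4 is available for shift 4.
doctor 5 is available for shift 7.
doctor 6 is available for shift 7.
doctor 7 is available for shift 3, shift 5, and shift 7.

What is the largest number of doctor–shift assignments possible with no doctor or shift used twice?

5

One maximum matching: doctor 1–shift 6, doctor 2–shift 8, doctor 3–shift 7, doctor 4–shift 4, doctor 7–shift 5.
The set {doctor 3, doctor 5, doctor 6} has only 1 neighbour ({shift 7}), so by Hall's theorem at most 5 of the 7 doctors can be matched.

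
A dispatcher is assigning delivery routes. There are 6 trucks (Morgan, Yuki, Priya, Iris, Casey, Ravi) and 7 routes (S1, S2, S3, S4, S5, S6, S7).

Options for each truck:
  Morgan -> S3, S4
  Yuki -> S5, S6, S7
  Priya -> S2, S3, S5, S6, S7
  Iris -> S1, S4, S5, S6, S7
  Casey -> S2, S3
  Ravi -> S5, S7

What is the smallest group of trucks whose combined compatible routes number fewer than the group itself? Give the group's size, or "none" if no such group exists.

none

A matching saturating every truck exists, for instance Morgan→S4, Yuki→S5, Priya→S2, Iris→S6, Casey→S3, Ravi→S7.
By Hall's marriage theorem, this means |N(S)| ≥ |S| for every subset S, so no violating subset exists.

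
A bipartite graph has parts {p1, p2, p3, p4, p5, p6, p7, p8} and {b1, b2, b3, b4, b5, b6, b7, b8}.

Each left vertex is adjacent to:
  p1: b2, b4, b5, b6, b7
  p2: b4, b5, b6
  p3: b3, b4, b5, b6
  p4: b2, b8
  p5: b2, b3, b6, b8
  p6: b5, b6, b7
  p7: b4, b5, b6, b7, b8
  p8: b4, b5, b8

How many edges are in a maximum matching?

7

A valid assignment of size 7: p1→b5, p2→b4, p3→b3, p4→b2, p5→b8, p6→b6, p7→b7.
The set {p1, p2, p3, p4, p5, p6, p7, p8} has only 7 neighbours ({b2, b3, b4, b5, b6, b7, b8}), so by Hall's theorem at most 7 of the 8 left vertices can be matched.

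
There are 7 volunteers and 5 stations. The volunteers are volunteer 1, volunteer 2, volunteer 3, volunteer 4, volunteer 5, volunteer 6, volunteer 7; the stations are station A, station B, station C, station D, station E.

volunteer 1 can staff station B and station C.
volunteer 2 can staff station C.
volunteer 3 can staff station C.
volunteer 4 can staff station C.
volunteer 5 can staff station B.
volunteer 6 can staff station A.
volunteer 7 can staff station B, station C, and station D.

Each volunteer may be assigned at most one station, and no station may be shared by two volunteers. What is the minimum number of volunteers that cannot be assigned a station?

A valid assignment of size 4: volunteer 1-station B, volunteer 2-station C, volunteer 6-station A, volunteer 7-station D.
The set {volunteer 1, volunteer 2, volunteer 3, volunteer 4, volunteer 5} has only 2 neighbours ({station B, station C}), so by Hall's theorem at most 4 of the 7 volunteers can be matched.
That matches 4 of the 7, leaving 3 unmatched; no matching can do better.

3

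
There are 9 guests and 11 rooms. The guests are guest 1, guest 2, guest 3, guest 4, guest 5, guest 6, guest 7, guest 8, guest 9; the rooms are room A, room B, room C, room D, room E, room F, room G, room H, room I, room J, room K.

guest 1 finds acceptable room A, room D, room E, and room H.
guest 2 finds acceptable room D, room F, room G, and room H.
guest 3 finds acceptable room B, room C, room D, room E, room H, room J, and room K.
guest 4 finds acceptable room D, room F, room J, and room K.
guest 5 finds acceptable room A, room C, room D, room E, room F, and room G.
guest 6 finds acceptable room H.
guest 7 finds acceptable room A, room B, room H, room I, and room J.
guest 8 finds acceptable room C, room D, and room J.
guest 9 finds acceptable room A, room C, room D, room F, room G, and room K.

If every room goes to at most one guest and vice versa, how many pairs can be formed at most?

9

One maximum matching: guest 1→room E, guest 2→room G, guest 3→room J, guest 4→room K, guest 5→room A, guest 6→room H, guest 7→room I, guest 8→room C, guest 9→room D.
This saturates every guest, so 9 is the maximum.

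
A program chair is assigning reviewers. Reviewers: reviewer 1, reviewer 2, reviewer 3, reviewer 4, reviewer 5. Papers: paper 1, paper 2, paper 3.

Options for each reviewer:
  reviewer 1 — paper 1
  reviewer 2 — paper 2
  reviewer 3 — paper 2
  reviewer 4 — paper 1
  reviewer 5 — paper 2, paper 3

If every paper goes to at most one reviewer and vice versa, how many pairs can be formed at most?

3

A valid assignment of size 3: reviewer 1-paper 1, reviewer 2-paper 2, reviewer 5-paper 3.
The set {reviewer 1, reviewer 2, reviewer 3, reviewer 4} has only 2 neighbours ({paper 1, paper 2}), so by Hall's theorem at most 3 of the 5 reviewers can be matched.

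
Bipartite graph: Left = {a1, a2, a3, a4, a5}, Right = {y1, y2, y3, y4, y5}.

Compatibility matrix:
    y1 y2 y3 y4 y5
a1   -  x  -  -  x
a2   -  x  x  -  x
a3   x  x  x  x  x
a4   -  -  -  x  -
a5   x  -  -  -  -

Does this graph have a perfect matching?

Yes

For example, pair a1→y5, a2→y2, a3→y3, a4→y4, a5→y1.
Every left vertex is matched, so this is a perfect matching.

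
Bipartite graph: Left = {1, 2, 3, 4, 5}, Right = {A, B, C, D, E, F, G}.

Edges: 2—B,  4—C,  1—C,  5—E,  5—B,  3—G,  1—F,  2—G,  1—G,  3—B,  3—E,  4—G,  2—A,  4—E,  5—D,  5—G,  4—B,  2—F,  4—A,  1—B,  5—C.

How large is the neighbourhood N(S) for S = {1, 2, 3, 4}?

The union of neighbours of {1, 2, 3, 4} is {A, B, C, E, F, G}, which has 6 elements.
Since |N(S)| = 6 ≥ |S| = 4, Hall's condition holds for this subset.

6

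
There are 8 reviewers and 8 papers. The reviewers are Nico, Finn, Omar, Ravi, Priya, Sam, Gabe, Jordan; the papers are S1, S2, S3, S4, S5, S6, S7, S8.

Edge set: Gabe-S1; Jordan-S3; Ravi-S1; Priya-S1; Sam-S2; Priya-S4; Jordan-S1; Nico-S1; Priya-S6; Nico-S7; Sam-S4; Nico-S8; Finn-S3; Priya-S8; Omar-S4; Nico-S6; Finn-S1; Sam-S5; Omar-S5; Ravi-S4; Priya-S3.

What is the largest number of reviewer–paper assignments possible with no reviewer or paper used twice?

7

A valid assignment of size 7: Nico→S8, Finn→S3, Omar→S5, Ravi→S4, Priya→S6, Sam→S2, Gabe→S1.
The set {Finn, Gabe, Jordan} has only 2 neighbours ({S1, S3}), so by Hall's theorem at most 7 of the 8 reviewers can be matched.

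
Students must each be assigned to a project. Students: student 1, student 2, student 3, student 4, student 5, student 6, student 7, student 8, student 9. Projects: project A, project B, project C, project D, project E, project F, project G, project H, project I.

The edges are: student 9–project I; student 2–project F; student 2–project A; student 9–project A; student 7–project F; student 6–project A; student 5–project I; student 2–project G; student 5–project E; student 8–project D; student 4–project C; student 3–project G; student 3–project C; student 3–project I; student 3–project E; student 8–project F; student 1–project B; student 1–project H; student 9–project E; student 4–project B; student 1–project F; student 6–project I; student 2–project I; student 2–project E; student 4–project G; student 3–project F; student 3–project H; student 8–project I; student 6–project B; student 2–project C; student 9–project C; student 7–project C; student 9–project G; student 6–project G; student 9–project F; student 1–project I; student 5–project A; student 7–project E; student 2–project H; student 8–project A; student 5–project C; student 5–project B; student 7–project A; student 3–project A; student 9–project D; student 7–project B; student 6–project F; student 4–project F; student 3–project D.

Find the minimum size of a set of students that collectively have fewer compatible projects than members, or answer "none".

A matching saturating every student exists, for instance student 1→project H, student 2→project I, student 3→project D, student 4→project B, student 5→project E, student 6→project F, student 7→project C, student 8→project A, student 9→project G.
By Hall's marriage theorem, this means |N(S)| ≥ |S| for every subset S, so no violating subset exists.

none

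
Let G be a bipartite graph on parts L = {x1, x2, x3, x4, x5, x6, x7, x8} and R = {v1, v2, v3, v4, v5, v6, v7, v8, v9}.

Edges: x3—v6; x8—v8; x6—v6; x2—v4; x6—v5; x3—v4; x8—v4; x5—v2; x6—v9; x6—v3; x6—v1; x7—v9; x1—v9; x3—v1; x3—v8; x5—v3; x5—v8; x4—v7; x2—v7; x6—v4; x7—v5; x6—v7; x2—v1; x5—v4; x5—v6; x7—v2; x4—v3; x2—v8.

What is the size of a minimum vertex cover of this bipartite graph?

8

A maximum matching has 8 edges (e.g. x1–v9, x2–v7, x3–v1, x4–v3, x5–v2, x6–v6, x7–v5, x8–v4).
By König's theorem the minimum vertex cover has the same size. One such cover is {x1, x2, x3, x4, x5, x6, x7, x8}.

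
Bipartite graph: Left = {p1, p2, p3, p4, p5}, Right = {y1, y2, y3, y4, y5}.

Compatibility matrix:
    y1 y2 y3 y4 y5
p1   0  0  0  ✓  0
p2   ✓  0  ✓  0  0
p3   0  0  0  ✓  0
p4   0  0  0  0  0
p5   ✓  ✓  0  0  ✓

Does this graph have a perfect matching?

The set {p1, p3, p4} has only 1 neighbour ({y4}), so by Hall's theorem at most 3 of the 5 left vertices can be matched.
Hence no matching covers every left vertex.

No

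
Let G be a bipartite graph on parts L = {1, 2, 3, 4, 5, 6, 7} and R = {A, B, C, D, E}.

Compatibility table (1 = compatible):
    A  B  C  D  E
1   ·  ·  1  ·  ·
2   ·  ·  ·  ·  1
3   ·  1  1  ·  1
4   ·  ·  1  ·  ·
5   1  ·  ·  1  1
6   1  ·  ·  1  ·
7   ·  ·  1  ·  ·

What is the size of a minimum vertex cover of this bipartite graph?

5

A maximum matching has 5 edges (e.g. 1–C, 2–E, 3–B, 5–A, 6–D).
By König's theorem the minimum vertex cover has the same size. One such cover is {2, 3, 5, 6, C}.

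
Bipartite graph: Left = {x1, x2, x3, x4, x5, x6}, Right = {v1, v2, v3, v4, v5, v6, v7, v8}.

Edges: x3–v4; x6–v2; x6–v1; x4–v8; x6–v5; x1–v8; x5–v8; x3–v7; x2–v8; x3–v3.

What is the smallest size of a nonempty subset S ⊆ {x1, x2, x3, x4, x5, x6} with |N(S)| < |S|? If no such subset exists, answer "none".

Take S = {x1, x2}. Its neighbourhood is {v8}, so |N(S)| = 1 < |S| = 2.
No single vertex violates Hall's condition since each has at least one neighbour, so 2 is the minimum.

2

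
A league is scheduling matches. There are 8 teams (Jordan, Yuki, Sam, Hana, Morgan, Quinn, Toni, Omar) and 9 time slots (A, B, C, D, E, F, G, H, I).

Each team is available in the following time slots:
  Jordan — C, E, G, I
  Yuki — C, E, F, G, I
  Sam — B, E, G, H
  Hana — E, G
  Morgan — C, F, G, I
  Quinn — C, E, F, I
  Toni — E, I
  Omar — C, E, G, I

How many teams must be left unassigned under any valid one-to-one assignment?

For example, pair Jordan–I, Yuki–F, Sam–B, Hana–G, Morgan–C, Quinn–E.
The set {Jordan, Yuki, Hana, Morgan, Quinn, Toni, Omar} has only 5 neighbours ({C, E, F, G, I}), so by Hall's theorem at most 6 of the 8 teams can be matched.
That matches 6 of the 8, leaving 2 unmatched; no matching can do better.

2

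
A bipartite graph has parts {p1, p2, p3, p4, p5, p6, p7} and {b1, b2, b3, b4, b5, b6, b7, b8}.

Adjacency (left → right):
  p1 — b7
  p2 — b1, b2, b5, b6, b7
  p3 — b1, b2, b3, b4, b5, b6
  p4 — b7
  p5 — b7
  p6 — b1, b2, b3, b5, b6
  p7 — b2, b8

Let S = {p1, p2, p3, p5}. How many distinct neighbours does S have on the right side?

7

The union of neighbours of {p1, p2, p3, p5} is {b1, b2, b3, b4, b5, b6, b7}, which has 7 elements.
Since |N(S)| = 7 ≥ |S| = 4, Hall's condition holds for this subset.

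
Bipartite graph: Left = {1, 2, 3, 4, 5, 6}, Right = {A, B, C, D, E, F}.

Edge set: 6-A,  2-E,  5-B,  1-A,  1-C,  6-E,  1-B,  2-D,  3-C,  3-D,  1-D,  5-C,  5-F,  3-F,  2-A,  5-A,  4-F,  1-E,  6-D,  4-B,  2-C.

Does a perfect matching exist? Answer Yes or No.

Yes

One maximum matching: 1→D, 2→C, 3→F, 4→B, 5→A, 6→E.
All 6 left vertices are covered.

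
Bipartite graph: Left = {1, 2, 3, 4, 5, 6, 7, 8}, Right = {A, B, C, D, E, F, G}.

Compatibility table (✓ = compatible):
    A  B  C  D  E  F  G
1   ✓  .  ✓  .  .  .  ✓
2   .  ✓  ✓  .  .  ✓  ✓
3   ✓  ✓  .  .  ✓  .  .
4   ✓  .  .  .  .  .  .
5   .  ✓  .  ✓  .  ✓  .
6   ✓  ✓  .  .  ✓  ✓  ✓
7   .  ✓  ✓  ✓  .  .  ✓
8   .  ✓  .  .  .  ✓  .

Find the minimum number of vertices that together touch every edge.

A maximum matching has 7 edges (e.g. 1–C, 2–F, 3–E, 4–A, 5–D, 6–G, 7–B).
By König's theorem the minimum vertex cover has the same size. One such cover is {A, B, C, D, E, F, G}.

7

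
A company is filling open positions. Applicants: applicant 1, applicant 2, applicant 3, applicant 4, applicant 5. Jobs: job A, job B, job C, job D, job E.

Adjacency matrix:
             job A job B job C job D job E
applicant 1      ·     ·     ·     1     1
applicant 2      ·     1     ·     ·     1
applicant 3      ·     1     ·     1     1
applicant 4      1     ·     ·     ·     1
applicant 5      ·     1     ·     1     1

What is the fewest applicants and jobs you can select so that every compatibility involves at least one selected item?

The 4 edges applicant 1–job D, applicant 2–job B, applicant 3–job E, applicant 4–job A form a matching, so any vertex cover needs at least 4 vertices (one per matched edge).
Conversely {applicant 4, job B, job D, job E} meets every edge and has exactly 4 vertices, so 4 is optimal.

4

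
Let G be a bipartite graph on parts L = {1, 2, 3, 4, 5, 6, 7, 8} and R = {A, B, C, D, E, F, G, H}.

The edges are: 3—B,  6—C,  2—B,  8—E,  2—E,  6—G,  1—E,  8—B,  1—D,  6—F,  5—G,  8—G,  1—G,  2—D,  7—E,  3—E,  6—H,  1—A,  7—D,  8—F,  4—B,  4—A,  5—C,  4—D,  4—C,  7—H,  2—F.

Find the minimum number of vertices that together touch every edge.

8

The 8 edges 1–A, 2–F, 3–E, 4–C, 5–G, 6–H, 7–D, 8–B form a matching, so any vertex cover needs at least 8 vertices (one per matched edge).
Conversely {1, 2, 3, 4, 5, 6, 7, 8} meets every edge and has exactly 8 vertices, so 8 is optimal.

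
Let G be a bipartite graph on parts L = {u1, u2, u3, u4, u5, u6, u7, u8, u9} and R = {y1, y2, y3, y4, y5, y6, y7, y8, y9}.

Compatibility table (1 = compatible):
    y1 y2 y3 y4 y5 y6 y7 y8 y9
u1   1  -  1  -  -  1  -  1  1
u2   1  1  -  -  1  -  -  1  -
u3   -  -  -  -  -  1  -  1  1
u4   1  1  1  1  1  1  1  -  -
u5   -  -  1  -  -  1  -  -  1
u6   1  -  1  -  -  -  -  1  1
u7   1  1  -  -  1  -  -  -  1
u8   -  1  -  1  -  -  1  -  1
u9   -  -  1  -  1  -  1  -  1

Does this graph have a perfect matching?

Yes

A valid assignment of size 9: u1–y9, u2–y5, u3–y8, u4–y7, u5–y6, u6–y1, u7–y2, u8–y4, u9–y3.
All 9 left vertices are covered.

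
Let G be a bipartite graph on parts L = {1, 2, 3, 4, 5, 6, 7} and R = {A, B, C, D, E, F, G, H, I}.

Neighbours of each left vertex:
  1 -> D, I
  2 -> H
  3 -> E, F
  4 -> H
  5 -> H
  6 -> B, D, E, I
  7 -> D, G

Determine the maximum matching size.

One maximum matching: 1→D, 2→H, 3→E, 6→B, 7→G.
The set {2, 4, 5} has only 1 neighbour ({H}), so by Hall's theorem at most 5 of the 7 left vertices can be matched.

5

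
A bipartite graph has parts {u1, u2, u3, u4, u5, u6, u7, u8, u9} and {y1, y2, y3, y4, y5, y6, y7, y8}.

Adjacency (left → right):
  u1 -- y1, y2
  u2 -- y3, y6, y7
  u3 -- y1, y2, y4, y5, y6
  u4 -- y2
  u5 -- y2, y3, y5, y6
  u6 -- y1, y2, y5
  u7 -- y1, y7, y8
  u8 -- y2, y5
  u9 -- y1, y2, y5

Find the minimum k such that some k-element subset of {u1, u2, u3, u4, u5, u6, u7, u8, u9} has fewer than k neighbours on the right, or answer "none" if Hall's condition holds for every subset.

4

Take S = {u1, u4, u6, u8}. Its neighbourhood is {y1, y2, y5}, so |N(S)| = 3 < |S| = 4.
Every subset of size less than 4 has at least as many neighbours as members, so 4 is the minimum.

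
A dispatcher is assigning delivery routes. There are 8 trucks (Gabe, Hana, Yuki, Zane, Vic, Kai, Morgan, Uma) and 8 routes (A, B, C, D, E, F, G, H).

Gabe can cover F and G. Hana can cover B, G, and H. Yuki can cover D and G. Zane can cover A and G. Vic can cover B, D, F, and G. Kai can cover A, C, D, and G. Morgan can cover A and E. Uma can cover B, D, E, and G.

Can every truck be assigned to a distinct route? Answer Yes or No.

One maximum matching: Gabe-G, Hana-H, Yuki-D, Zane-A, Vic-F, Kai-C, Morgan-E, Uma-B.
Every truck is matched, so this is a perfect matching.

Yes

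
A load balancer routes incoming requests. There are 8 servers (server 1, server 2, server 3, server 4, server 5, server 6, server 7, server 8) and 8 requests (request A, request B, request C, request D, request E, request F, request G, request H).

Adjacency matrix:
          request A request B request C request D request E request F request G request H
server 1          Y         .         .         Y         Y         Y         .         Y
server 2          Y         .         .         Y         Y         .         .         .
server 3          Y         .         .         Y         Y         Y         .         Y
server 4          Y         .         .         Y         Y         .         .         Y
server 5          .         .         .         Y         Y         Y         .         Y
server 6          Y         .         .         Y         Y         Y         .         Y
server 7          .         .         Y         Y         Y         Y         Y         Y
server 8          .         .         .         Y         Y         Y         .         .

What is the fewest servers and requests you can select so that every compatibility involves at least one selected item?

A maximum matching has 6 edges (e.g. server 1–request E, server 2–request D, server 3–request H, server 4–request A, server 5–request F, server 7–request G).
By König's theorem the minimum vertex cover has the same size. One such cover is {server 7, request A, request D, request E, request F, request H}.

6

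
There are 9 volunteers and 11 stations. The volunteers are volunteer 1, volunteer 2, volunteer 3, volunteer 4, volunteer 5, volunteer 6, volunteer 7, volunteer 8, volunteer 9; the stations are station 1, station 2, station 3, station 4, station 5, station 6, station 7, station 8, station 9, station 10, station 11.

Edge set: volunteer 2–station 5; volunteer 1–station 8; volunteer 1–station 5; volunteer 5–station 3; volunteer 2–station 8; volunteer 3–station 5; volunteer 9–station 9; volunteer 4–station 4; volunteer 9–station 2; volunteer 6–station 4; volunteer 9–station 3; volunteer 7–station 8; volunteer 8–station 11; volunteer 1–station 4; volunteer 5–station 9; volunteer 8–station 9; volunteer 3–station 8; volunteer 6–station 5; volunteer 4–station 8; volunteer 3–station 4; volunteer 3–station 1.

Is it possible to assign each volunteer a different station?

No

The set {volunteer 1, volunteer 2, volunteer 4, volunteer 6, volunteer 7} has only 3 neighbours ({station 4, station 5, station 8}), so by Hall's theorem at most 7 of the 9 volunteers can be matched.
Hence no matching covers every volunteer.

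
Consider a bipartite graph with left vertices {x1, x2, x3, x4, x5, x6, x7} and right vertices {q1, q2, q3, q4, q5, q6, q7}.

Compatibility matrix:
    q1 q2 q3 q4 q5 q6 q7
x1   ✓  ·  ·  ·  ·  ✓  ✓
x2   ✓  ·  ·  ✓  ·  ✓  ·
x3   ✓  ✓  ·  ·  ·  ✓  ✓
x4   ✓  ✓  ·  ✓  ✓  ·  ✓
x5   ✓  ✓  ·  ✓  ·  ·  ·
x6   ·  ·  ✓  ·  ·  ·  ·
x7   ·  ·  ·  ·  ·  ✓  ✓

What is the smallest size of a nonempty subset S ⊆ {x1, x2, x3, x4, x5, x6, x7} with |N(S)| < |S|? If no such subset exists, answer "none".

none

A matching saturating every left vertex exists, for instance x1→q1, x2→q4, x3→q6, x4→q5, x5→q2, x6→q3, x7→q7.
By Hall's marriage theorem, this means |N(S)| ≥ |S| for every subset S, so no violating subset exists.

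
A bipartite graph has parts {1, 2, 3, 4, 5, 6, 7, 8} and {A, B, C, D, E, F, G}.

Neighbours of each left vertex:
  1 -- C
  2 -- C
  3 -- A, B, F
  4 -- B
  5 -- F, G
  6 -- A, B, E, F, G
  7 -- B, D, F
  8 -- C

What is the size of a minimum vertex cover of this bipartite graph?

A maximum matching has 6 edges (e.g. 1–C, 3–A, 4–B, 5–G, 6–E, 7–F).
By König's theorem the minimum vertex cover has the same size. One such cover is {3, 4, 5, 6, 7, C}.

6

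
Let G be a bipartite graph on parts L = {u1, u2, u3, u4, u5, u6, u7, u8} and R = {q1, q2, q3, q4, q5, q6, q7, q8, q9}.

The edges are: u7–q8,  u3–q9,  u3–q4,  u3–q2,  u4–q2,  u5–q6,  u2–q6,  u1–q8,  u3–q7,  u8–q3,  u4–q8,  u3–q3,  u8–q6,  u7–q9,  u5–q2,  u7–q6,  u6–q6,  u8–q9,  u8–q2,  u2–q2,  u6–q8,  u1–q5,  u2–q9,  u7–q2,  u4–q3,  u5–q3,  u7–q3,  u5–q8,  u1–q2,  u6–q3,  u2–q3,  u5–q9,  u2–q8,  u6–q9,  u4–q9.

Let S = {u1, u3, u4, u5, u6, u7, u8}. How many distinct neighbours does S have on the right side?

The union of neighbours of {u1, u3, u4, u5, u6, u7, u8} is {q2, q3, q4, q5, q6, q7, q8, q9}, which has 8 elements.
Since |N(S)| = 8 ≥ |S| = 7, Hall's condition holds for this subset.

8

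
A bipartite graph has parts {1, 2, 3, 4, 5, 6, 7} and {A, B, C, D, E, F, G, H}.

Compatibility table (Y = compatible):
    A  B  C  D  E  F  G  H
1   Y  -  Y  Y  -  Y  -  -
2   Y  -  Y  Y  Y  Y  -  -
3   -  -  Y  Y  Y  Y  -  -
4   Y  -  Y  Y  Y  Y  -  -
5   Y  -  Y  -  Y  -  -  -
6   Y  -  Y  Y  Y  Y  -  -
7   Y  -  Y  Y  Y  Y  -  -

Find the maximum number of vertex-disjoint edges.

For example, pair 1→C, 2→A, 3→D, 4→F, 5→E.
The set {1, 2, 3, 4, 5, 6, 7} has only 5 neighbours ({A, C, D, E, F}), so by Hall's theorem at most 5 of the 7 left vertices can be matched.

5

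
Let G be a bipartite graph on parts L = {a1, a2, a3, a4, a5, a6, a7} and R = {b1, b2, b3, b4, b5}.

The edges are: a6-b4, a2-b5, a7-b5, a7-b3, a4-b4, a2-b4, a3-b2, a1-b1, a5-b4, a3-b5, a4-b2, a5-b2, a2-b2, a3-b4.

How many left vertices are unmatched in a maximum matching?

A valid assignment of size 5: a1-b1, a2-b5, a3-b2, a4-b4, a7-b3.
The set {a2, a3, a4, a5, a6} has only 3 neighbours ({b2, b4, b5}), so by Hall's theorem at most 5 of the 7 left vertices can be matched.
That matches 5 of the 7, leaving 2 unmatched; no matching can do better.

2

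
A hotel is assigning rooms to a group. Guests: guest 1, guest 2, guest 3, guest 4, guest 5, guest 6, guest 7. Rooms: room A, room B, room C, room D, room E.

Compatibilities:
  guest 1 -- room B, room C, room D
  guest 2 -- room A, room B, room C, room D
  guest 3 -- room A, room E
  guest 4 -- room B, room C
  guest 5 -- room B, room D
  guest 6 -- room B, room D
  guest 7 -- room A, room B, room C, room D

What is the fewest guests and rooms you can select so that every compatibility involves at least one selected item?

5

A maximum matching has 5 edges (e.g. guest 1–room D, guest 2–room A, guest 3–room E, guest 4–room C, guest 5–room B).
By König's theorem the minimum vertex cover has the same size. One such cover is {guest 3, room A, room B, room C, room D}.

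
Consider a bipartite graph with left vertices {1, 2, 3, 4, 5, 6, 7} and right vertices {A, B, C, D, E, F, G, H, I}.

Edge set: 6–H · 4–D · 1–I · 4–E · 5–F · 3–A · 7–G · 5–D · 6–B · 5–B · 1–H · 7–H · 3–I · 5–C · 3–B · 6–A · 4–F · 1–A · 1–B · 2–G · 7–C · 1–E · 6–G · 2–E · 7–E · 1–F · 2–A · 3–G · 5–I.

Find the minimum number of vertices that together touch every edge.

7

The 7 edges 1–A, 2–G, 3–I, 4–D, 5–F, 6–B, 7–E form a matching, so any vertex cover needs at least 7 vertices (one per matched edge).
Conversely {1, 2, 3, 4, 5, 6, 7} meets every edge and has exactly 7 vertices, so 7 is optimal.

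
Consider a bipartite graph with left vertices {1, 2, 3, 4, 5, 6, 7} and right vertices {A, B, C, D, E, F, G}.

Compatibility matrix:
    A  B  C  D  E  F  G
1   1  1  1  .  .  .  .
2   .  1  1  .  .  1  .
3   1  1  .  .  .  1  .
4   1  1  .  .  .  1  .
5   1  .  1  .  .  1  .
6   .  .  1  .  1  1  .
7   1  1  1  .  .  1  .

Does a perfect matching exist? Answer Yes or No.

No

The set {1, 2, 3, 4, 5, 7} has only 4 neighbours ({A, B, C, F}), so by Hall's theorem at most 5 of the 7 left vertices can be matched.
Hence no matching covers every left vertex.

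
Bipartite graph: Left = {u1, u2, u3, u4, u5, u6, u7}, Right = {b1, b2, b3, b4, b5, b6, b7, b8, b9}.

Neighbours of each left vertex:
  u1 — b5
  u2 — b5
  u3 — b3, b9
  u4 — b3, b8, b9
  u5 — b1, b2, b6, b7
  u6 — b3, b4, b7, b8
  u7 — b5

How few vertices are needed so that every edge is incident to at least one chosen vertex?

A maximum matching has 5 edges (e.g. u1–b5, u3–b9, u4–b8, u5–b6, u6–b3).
By König's theorem the minimum vertex cover has the same size. One such cover is {u3, u4, u5, u6, b5}.

5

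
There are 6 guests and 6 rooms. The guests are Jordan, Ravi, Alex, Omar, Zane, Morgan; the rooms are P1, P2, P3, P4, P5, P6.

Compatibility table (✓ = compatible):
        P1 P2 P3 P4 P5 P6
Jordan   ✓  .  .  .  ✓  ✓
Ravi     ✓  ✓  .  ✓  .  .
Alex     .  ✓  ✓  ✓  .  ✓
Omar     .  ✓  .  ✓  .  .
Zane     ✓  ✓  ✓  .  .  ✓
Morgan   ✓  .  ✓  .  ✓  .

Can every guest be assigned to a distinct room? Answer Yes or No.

Yes

For example, pair Jordan-P5, Ravi-P4, Alex-P3, Omar-P2, Zane-P6, Morgan-P1.
All 6 guests are covered.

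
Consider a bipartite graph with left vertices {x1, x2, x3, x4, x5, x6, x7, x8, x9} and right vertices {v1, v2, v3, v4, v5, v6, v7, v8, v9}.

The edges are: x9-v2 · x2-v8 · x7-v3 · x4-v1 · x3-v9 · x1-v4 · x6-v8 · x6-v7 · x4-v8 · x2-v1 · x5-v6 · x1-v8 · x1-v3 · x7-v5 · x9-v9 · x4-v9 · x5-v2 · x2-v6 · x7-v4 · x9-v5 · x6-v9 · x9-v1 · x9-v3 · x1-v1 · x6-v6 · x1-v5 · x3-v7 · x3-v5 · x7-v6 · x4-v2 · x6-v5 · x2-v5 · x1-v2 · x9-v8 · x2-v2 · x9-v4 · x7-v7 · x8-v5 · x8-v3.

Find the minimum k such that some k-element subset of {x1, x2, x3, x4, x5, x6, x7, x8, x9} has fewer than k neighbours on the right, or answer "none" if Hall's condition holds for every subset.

A matching saturating every left vertex exists, for instance x1→v3, x2→v1, x3→v7, x4→v9, x5→v2, x6→v6, x7→v4, x8→v5, x9→v8.
By Hall's marriage theorem, this means |N(S)| ≥ |S| for every subset S, so no violating subset exists.

none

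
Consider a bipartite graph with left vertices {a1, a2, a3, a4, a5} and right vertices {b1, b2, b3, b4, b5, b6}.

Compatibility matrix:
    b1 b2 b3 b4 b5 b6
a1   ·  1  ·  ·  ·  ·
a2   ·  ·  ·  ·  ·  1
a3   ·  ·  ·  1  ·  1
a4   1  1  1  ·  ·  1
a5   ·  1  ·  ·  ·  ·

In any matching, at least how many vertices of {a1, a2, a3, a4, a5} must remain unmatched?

A valid assignment of size 4: a1-b2, a2-b6, a3-b4, a4-b3.
The set {a1, a5} has only 1 neighbour ({b2}), so by Hall's theorem at most 4 of the 5 left vertices can be matched.
That matches 4 of the 5, leaving 1 unmatched; no matching can do better.

1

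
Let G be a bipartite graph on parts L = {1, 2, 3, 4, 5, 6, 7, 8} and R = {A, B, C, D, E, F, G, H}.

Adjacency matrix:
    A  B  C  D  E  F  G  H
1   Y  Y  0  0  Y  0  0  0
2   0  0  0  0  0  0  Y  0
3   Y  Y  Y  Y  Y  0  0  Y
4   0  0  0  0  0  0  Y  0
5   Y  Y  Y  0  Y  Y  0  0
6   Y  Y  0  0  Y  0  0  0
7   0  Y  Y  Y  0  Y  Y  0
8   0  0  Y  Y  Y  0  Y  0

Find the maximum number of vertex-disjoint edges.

7

For example, pair 1–A, 2–G, 3–H, 5–C, 6–B, 7–F, 8–E.
The set {2, 4} has only 1 neighbour ({G}), so by Hall's theorem at most 7 of the 8 left vertices can be matched.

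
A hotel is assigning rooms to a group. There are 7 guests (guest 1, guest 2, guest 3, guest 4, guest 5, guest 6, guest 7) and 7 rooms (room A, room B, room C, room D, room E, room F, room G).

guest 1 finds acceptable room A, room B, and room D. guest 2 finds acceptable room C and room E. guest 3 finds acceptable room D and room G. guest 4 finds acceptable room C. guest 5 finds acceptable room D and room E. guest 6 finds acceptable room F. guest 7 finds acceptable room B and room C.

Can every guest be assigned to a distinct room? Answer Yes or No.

A valid assignment of size 7: guest 1-room A, guest 2-room E, guest 3-room G, guest 4-room C, guest 5-room D, guest 6-room F, guest 7-room B.
All 7 guests are covered.

Yes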